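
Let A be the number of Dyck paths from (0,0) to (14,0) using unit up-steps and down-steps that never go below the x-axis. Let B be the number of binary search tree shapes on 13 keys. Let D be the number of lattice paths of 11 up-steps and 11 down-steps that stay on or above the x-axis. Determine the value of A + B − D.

684543

A Dyck path with 7 up-steps and 7 down-steps has semilength 7, so there are C_7 of them. So A = C_7 = 429.
Rooted binary trees with 13 nodes (each child slot possibly empty) number C_13. So B = C_13 = 742900.
Dyck paths of semilength n (length 2n) are counted by C_n; here n = 11. So D = C_11 = 58786.
A + B − D = 429 + 742900 − 58786 = 684543.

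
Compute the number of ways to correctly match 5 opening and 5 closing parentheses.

42

Balanced strings of n pairs of brackets are counted by C_n; here n = 5.
C_5 = C_4 · 2(2·4+1)/(4+2) = 14 · 18/6 = 42.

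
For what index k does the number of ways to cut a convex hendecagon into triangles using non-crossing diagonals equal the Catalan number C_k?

9

The number of triangulations of an 11-gon is the Catalan number C_9 (index = sides − 2).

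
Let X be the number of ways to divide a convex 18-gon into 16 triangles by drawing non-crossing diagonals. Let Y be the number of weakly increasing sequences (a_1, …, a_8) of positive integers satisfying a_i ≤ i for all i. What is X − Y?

The number of triangulations of an 18-gon is the Catalan number C_16 (index = sides − 2). So X = C_16 = 35357670.
Weakly increasing sequences with a_i ≤ i biject with Dyck paths of semilength 8, so there are C_8. So Y = C_8 = 1430.
X − Y = 35357670 − 1430 = 35356240.

35356240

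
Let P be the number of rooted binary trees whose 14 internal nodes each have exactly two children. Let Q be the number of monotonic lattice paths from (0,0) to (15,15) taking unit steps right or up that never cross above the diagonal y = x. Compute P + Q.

The number of full binary trees on 14 internal nodes is the Catalan number C_14. So P = C_14 = 2674440.
Monotone paths in an n×n grid that stay weakly below the diagonal are counted by C_n; here n = 15. So Q = C_15 = 9694845.
P + Q = 2674440 + 9694845 = 12369285.

12369285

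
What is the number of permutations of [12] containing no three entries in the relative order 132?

208012

Permutations of [n] avoiding any single length-3 pattern are counted by C_n; here n = 12.
C_12 = C(24,12)/13 = 2704156/13 = 208012.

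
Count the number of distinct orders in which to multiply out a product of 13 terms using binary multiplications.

208012

Ways to associate a product of 13 factors correspond to binary trees on 13 leaves, so the count is C_12.
C_12 = C_11 · 2(2·11+1)/(11+2) = 58786 · 46/13 = 208012.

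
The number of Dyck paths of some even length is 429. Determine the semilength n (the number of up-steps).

Dyck paths of semilength n are counted by C_n; 429 = C_7.

7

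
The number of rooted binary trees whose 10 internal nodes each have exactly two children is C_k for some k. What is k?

10

Full binary trees with n internal nodes are counted by C_n; here n = 10.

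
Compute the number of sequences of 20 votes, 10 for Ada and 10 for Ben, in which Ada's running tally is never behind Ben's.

Ballot sequences with n votes each where one side never trails are Dyck words, counted by C_n; here n = 10.
C_10 = C(20,10)/11 = 184756/11 = 16796.

16796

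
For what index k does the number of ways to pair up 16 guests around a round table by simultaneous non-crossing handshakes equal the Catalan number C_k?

Non-crossing handshake pairings of 2n people are counted by C_n; 16 people gives n = 8.

8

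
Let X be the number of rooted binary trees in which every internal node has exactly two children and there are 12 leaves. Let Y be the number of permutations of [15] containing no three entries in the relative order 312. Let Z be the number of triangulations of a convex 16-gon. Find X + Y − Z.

7079191

A full binary tree with L leaves has L−1 internal nodes and is counted by C_{L−1}; L = 12 gives C_11. So X = C_11 = 58786.
Permutations of [n] avoiding any single length-3 pattern are counted by C_n; here n = 15. So Y = C_15 = 9694845.
The number of triangulations of a 16-gon is the Catalan number C_14 (index = sides − 2). So Z = C_14 = 2674440.
X + Y − Z = 58786 + 9694845 − 2674440 = 7079191.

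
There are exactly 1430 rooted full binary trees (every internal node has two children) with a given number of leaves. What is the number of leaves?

Full binary trees with L leaves are counted by C_{L−1}, and C_8 = 1430.
So the index is 8, and the number of leaves is 8 + 1 = 9.

9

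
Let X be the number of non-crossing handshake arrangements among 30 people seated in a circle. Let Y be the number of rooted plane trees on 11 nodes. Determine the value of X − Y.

With 30 = 2·15 people, non-crossing handshake pairings are non-crossing perfect matchings on a circle, counted by C_15. So X = C_15 = 9694845.
Rooted ordered (plane) trees on m nodes have m−1 edges and are counted by C_{m−1}; m = 11 gives C_10. So Y = C_10 = 16796.
X − Y = 9694845 − 16796 = 9678049.

9678049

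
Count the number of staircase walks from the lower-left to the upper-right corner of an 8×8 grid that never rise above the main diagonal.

1430

Monotone paths in an n×n grid that stay weakly below the diagonal are counted by C_n; here n = 8.
C_8 = C(16,8)/9 = 12870/9 = 1430.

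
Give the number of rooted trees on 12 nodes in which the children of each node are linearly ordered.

58786

A rooted plane tree on 12 nodes has 11 edges, and such trees are counted by C_11.
C_11 = C(22,11)/12 = 705432/12 = 58786.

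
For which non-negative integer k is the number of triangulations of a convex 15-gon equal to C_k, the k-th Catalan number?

13

Triangulations of a convex m-gon are counted by C_{m−2}; with m = 15 this is C_13.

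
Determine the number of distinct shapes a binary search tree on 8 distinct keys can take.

There are C_n binary search tree shapes on n keys; with n = 8 that is C_8.
C_8 = 1430.

1430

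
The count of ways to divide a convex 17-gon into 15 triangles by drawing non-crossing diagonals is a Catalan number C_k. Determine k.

15

A convex 17-gon is triangulated into 15 triangles, and the number of such triangulations is the Catalan number C_{17−2} = C_15.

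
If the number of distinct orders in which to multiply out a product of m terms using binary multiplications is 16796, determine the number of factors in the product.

Parenthesizations of m factors are counted by C_{m−1}. The Catalan number equal to 16796 is C_10.
So the index is 10, and the number of factors is 10 + 1 = 11.

11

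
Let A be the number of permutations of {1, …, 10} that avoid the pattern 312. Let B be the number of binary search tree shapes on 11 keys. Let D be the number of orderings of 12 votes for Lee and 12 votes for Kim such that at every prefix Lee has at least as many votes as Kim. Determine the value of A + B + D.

283594

Permutations of [n] avoiding any single length-3 pattern are counted by C_n; here n = 10. So A = C_10 = 16796.
Rooted binary trees with 11 nodes (each child slot possibly empty) number C_11. So B = C_11 = 58786.
Ballot sequences with n votes each where one side never trails are Dyck words, counted by C_n; here n = 12. So D = C_12 = 208012.
A + B + D = 16796 + 58786 + 208012 = 283594.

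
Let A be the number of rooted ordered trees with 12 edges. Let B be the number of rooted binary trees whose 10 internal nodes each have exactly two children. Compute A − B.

A rooted plane tree with 12 edges has 13 nodes, and the count is C_12. So A = C_12 = 208012.
Full binary trees with n internal nodes are counted by C_n; here n = 10. So B = C_10 = 16796.
A − B = 208012 − 16796 = 191216.

191216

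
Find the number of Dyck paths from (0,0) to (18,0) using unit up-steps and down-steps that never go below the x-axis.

A Dyck path with 9 up-steps and 9 down-steps has semilength 9, so there are C_9 of them.
C_9 = C(18,9)/10 = 48620/10 = 4862.

4862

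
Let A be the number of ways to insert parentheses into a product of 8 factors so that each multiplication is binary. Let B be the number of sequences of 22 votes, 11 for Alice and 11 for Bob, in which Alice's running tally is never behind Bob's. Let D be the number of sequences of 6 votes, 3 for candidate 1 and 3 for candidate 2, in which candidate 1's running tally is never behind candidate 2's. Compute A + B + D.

59220

Ways to associate a product of 8 factors correspond to binary trees on 8 leaves, so the count is C_7. So A = C_7 = 429.
Ballot sequences with n votes each where one side never trails are Dyck words, counted by C_n; here n = 11. So B = C_11 = 58786.
Reading a vote for the leader as '(' and for the other as ')' turns such a sequence into a balanced string of 3 pairs, so the count is C_3. So D = C_3 = 5.
A + B + D = 429 + 58786 + 5 = 59220.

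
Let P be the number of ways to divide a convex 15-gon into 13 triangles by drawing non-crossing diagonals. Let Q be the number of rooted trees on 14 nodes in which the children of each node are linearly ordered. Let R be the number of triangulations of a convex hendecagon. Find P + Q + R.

1490662

A convex 15-gon is triangulated into 13 triangles, and the number of such triangulations is the Catalan number C_{15−2} = C_13. So P = C_13 = 742900.
Rooted ordered (plane) trees on m nodes have m−1 edges and are counted by C_{m−1}; m = 14 gives C_13. So Q = C_13 = 742900.
A convex 11-gon is triangulated into 9 triangles, and the number of such triangulations is the Catalan number C_{11−2} = C_9. So R = C_9 = 4862.
P + Q + R = 742900 + 742900 + 4862 = 1490662.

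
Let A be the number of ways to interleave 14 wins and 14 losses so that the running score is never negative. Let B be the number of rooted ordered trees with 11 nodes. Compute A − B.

2657644

Reading a vote for the leader as '(' and for the other as ')' turns such a sequence into a balanced string of 14 pairs, so the count is C_14. So A = C_14 = 2674440.
Rooted ordered (plane) trees on m nodes have m−1 edges and are counted by C_{m−1}; m = 11 gives C_10. So B = C_10 = 16796.
A − B = 2674440 − 16796 = 2657644.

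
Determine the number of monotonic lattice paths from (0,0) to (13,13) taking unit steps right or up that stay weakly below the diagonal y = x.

742900

Sub-diagonal monotone paths from (0,0) to (13,13) biject with Dyck paths of semilength 13, giving C_13.
C_13 = 742900.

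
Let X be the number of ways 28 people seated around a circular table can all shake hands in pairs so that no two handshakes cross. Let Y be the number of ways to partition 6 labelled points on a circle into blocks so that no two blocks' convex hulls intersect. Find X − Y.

2674308

Non-crossing handshake pairings of 2n people are counted by C_n; 28 people gives n = 14. So X = C_14 = 2674440.
Non-crossing partitions of an n-element set are counted by C_n; here n = 6. So Y = C_6 = 132.
X − Y = 2674440 − 132 = 2674308.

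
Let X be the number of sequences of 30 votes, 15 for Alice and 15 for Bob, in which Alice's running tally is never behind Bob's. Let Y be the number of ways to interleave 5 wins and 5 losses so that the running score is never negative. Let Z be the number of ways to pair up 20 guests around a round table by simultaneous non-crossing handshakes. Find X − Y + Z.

Reading a vote for the leader as '(' and for the other as ')' turns such a sequence into a balanced string of 15 pairs, so the count is C_15. So X = C_15 = 9694845.
Reading a vote for the leader as '(' and for the other as ')' turns such a sequence into a balanced string of 5 pairs, so the count is C_5. So Y = C_5 = 42.
Non-crossing handshake pairings of 2n people are counted by C_n; 20 people gives n = 10. So Z = C_10 = 16796.
X − Y + Z = 9694845 − 42 + 16796 = 9711599.

9711599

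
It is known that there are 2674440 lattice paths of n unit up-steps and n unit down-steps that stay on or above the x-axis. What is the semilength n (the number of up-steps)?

14

Dyck paths of semilength n are counted by C_n. The Catalan number equal to 2674440 is C_14.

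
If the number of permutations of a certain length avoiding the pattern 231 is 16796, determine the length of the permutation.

Permutations of [n] avoiding a fixed length-3 pattern are counted by C_n, and C_10 = 16796.

10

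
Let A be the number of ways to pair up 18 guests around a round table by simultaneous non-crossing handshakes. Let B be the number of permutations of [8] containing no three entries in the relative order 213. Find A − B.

Non-crossing handshake pairings of 2n people are counted by C_n; 18 people gives n = 9. So A = C_9 = 4862.
For any fixed pattern of length 3, the pattern-avoiding permutations of [8] number C_8. So B = C_8 = 1430.
A − B = 4862 − 1430 = 3432.

3432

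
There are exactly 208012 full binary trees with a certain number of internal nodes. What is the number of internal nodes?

12

Full binary trees with n internal nodes are counted by C_n; 208012 = C_12.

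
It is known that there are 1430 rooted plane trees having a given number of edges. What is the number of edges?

8

Rooted ordered trees with n edges are counted by C_n. The Catalan number equal to 1430 is C_8.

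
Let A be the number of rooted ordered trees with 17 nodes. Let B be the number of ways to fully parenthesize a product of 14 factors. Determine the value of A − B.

34614770

A rooted plane tree on 17 nodes has 16 edges, and such trees are counted by C_16. So A = C_16 = 35357670.
Parenthesizations of m factors correspond to full binary trees with m leaves, counted by C_{m−1}; m = 14 gives C_13. So B = C_13 = 742900.
A − B = 35357670 − 742900 = 34614770.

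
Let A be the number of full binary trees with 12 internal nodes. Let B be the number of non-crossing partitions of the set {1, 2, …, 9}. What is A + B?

Full binary trees with n internal nodes are counted by C_n; here n = 12. So A = C_12 = 208012.
The non-crossing partitions of [9] form a lattice of size C_9. So B = C_9 = 4862.
A + B = 208012 + 4862 = 212874.

212874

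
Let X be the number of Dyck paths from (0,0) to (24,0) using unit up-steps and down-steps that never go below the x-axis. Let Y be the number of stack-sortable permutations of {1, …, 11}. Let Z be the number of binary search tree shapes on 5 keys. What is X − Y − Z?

Paths of 12 up- and 12 down-steps that never dip below the axis are Dyck paths; their count is C_12. So X = C_12 = 208012.
By Knuth's characterisation, the stack-sortable permutations of length 11 are the 231-avoiders, numbering C_11. So Y = C_11 = 58786.
Rooted binary trees with 5 nodes (each child slot possibly empty) number C_5. So Z = C_5 = 42.
X − Y − Z = 208012 − 58786 − 42 = 149184.

149184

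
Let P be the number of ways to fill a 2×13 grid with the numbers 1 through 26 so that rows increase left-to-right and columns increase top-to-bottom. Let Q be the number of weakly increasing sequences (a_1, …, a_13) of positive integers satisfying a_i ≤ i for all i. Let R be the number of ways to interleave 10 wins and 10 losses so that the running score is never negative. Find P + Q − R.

Standard Young tableaux of shape 2×n are counted by C_n; here n = 13. So P = C_13 = 742900.
Such sub-staircase sequences of length n are counted by C_n; here n = 13. So Q = C_13 = 742900.
Ballot sequences with n votes each where one side never trails are Dyck words, counted by C_n; here n = 10. So R = C_10 = 16796.
P + Q − R = 742900 + 742900 − 16796 = 1469004.

1469004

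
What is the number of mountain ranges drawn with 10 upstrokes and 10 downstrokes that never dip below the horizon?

Dyck paths of semilength n (length 2n) are counted by C_n; here n = 10.
C_10 = C_9 · 2(2·9+1)/(9+2) = 4862 · 38/11 = 16796.

16796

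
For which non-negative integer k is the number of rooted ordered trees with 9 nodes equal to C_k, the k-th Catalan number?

Rooted ordered (plane) trees on m nodes have m−1 edges and are counted by C_{m−1}; m = 9 gives C_8.

8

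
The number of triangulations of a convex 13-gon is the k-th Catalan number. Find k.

The number of triangulations of a 13-gon is the Catalan number C_11 (index = sides − 2).

11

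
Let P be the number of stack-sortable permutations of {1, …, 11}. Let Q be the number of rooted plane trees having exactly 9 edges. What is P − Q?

53924

By Knuth's characterisation, the stack-sortable permutations of length 11 are the 231-avoiders, numbering C_11. So P = C_11 = 58786.
A rooted plane tree with 9 edges has 10 nodes, and the count is C_9. So Q = C_9 = 4862.
P − Q = 58786 − 4862 = 53924.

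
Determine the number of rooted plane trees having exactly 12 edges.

208012

A rooted plane tree with 12 edges has 13 nodes, and the count is C_12.
C_12 = 208012.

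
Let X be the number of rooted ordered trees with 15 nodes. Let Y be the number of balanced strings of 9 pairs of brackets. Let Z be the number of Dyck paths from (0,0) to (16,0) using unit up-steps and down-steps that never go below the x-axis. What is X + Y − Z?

A rooted plane tree on 15 nodes has 14 edges, and such trees are counted by C_14. So X = C_14 = 2674440.
A balanced arrangement of 9 bracket pairs is a Dyck word of semilength 9, so the count is C_9. So Y = C_9 = 4862.
Dyck paths of semilength n (length 2n) are counted by C_n; here n = 8. So Z = C_8 = 1430.
X + Y − Z = 2674440 + 4862 − 1430 = 2677872.

2677872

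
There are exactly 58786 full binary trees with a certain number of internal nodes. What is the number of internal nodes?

Full binary trees with n internal nodes are counted by C_n. Since C_11 = 58786, the index is 11.

11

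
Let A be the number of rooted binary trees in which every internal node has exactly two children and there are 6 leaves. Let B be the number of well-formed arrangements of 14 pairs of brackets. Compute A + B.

A full binary tree with L leaves has L−1 internal nodes and is counted by C_{L−1}; L = 6 gives C_5. So A = C_5 = 42.
Balanced strings of n pairs of brackets are counted by C_n; here n = 14. So B = C_14 = 2674440.
A + B = 42 + 2674440 = 2674482.

2674482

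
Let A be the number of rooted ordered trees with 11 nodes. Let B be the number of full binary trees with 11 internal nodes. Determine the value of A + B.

75582

A rooted plane tree on 11 nodes has 10 edges, and such trees are counted by C_10. So A = C_10 = 16796.
The number of full binary trees on 11 internal nodes is the Catalan number C_11. So B = C_11 = 58786.
A + B = 16796 + 58786 = 75582.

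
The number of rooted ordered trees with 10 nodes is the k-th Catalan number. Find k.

A rooted plane tree on 10 nodes has 9 edges, and such trees are counted by C_9.

9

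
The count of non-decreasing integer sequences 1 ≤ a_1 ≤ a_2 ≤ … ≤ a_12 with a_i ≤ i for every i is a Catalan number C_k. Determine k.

12

Such sub-staircase sequences of length n are counted by C_n; here n = 12.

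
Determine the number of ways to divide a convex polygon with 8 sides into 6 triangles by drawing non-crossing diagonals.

132

The number of triangulations of an 8-gon is the Catalan number C_6 (index = sides − 2).
C_6 = C_5 · 2(2·5+1)/(5+2) = 42 · 22/7 = 132.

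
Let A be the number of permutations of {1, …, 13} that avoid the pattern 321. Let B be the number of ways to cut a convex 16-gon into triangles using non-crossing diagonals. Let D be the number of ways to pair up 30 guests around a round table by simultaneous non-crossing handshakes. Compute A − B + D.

7763305

Permutations of [n] avoiding any single length-3 pattern are counted by C_n; here n = 13. So A = C_13 = 742900.
The number of triangulations of a 16-gon is the Catalan number C_14 (index = sides − 2). So B = C_14 = 2674440.
With 30 = 2·15 people, non-crossing handshake pairings are non-crossing perfect matchings on a circle, counted by C_15. So D = C_15 = 9694845.
A − B + D = 742900 − 2674440 + 9694845 = 7763305.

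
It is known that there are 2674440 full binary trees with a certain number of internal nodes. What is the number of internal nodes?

14

Full binary trees with n internal nodes are counted by C_n, and C_14 = 2674440.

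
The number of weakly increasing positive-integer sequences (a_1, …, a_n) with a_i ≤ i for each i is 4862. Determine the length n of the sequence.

Such sub-staircase sequences of length n are counted by C_n; 4862 = C_9.

9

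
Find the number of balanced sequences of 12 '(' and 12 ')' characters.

208012

A balanced arrangement of 12 bracket pairs is a Dyck word of semilength 12, so the count is C_12.
C_12 = C(24,12)/13 = 2704156/13 = 208012.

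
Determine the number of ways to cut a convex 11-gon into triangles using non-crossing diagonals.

4862

A convex 11-gon is triangulated into 9 triangles, and the number of such triangulations is the Catalan number C_{11−2} = C_9.
C_9 = 4862.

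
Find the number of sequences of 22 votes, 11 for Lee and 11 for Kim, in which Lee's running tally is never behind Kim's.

58786

Reading a vote for the leader as '(' and for the other as ')' turns such a sequence into a balanced string of 11 pairs, so the count is C_11.
C_11 = C_10 · 2(2·10+1)/(10+2) = 16796 · 42/12 = 58786.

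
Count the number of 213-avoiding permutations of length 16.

35357670

Permutations of [n] avoiding any single length-3 pattern are counted by C_n; here n = 16.
C_16 = C(32,16)/17 = 601080390/17 = 35357670.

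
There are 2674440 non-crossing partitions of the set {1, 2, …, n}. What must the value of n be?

14

Non-crossing partitions of [n] are counted by C_n; 2674440 = C_14.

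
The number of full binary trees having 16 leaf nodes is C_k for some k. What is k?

15

A full binary tree with L leaves has L−1 internal nodes and is counted by C_{L−1}; L = 16 gives C_15.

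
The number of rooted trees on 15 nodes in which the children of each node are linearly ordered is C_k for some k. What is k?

A rooted plane tree on 15 nodes has 14 edges, and such trees are counted by C_14.

14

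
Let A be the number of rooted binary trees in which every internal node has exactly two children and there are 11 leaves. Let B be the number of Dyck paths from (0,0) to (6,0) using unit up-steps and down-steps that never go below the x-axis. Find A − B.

A full binary tree with L leaves has L−1 internal nodes and is counted by C_{L−1}; L = 11 gives C_10. So A = C_10 = 16796.
Dyck paths of semilength n (length 2n) are counted by C_n; here n = 3. So B = C_3 = 5.
A − B = 16796 − 5 = 16791.

16791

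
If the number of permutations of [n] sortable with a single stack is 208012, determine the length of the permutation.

Stack-sortable permutations of [n] are counted by C_n. Since C_12 = 208012, the index is 12.

12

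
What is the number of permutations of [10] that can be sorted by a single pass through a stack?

Stack-sortable permutations are exactly the 231-avoiding ones, counted by C_n; here n = 10.
C_10 = C_9 · 2(2·9+1)/(9+2) = 4862 · 38/11 = 16796.

16796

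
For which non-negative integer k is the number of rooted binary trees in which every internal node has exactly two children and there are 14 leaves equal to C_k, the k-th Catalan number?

Full binary trees with 14 leaves have 14−1 = 13 internal nodes, so there are C_13 of them.

13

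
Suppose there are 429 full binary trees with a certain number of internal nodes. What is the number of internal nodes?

Full binary trees with n internal nodes are counted by C_n. Since C_7 = 429, the index is 7.

7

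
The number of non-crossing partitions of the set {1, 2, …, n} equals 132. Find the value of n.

6

Non-crossing partitions of [n] are counted by C_n. The Catalan number equal to 132 is C_6.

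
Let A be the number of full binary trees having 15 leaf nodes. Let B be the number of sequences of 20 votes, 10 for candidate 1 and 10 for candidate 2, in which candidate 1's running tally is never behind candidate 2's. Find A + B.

2691236

Full binary trees with 15 leaves have 15−1 = 14 internal nodes, so there are C_14 of them. So A = C_14 = 2674440.
Ballot sequences with n votes each where one side never trails are Dyck words, counted by C_n; here n = 10. So B = C_10 = 16796.
A + B = 2674440 + 16796 = 2691236.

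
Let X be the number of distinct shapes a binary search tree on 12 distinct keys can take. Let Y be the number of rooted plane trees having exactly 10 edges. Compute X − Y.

191216

Rooted binary trees with 12 nodes (each child slot possibly empty) number C_12. So X = C_12 = 208012.
Rooted ordered trees with n edges are counted by C_n; here n = 10. So Y = C_10 = 16796.
X − Y = 208012 − 16796 = 191216.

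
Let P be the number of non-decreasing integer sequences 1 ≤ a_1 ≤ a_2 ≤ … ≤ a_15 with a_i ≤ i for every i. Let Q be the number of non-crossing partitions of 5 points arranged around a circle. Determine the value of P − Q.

Such sub-staircase sequences of length n are counted by C_n; here n = 15. So P = C_15 = 9694845.
The non-crossing partitions of [5] form a lattice of size C_5. So Q = C_5 = 42.
P − Q = 9694845 − 42 = 9694803.

9694803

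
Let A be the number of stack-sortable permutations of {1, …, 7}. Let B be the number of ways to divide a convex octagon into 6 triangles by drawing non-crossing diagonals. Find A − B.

297

By Knuth's characterisation, the stack-sortable permutations of length 7 are the 231-avoiders, numbering C_7. So A = C_7 = 429.
The number of triangulations of an 8-gon is the Catalan number C_6 (index = sides − 2). So B = C_6 = 132.
A − B = 429 − 132 = 297.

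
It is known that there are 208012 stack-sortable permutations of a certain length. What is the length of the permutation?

12

Stack-sortable permutations of [n] are counted by C_n; 208012 = C_12.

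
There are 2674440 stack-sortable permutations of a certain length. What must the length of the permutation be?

14

Stack-sortable permutations of [n] are counted by C_n. The Catalan number equal to 2674440 is C_14.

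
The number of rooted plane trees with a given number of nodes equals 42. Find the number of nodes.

6

Rooted ordered trees on m nodes are counted by C_{m−1}, and C_5 = 42.
So the index is 5, and the number of nodes is 5 + 1 = 6.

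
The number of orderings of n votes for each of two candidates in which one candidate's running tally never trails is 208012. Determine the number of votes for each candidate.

12

Such ballot sequences with n votes each are counted by C_n; 208012 = C_12.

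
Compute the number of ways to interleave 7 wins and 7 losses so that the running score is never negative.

429

Reading a vote for the leader as '(' and for the other as ')' turns such a sequence into a balanced string of 7 pairs, so the count is C_7.
C_7 = 429.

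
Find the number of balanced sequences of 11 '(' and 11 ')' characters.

58786

With 11 pairs the number of balanced bracket strings is the Catalan number C_11.
C_11 = C(22,11)/12 = 705432/12 = 58786.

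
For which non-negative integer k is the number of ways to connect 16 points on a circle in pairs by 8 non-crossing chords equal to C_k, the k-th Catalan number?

Non-crossing perfect matchings of 2n points on a circle are counted by C_n; with 16 points, n = 8.

8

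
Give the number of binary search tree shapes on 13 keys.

742900

Binary trees (left/right distinguished) on n nodes are counted by C_n; here n = 13.
C_13 = C(26,13)/14 = 10400600/14 = 742900.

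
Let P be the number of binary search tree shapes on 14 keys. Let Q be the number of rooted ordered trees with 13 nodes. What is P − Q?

Rooted binary trees with 14 nodes (each child slot possibly empty) number C_14. So P = C_14 = 2674440.
Rooted ordered (plane) trees on m nodes have m−1 edges and are counted by C_{m−1}; m = 13 gives C_12. So Q = C_12 = 208012.
P − Q = 2674440 − 208012 = 2466428.

2466428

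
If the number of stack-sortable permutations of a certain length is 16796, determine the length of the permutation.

Stack-sortable permutations of [n] are counted by C_n. The Catalan number equal to 16796 is C_10.

10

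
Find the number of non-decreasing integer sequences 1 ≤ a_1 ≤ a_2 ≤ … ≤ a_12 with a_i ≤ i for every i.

208012

Such sub-staircase sequences of length n are counted by C_n; here n = 12.
C_12 = C(24,12)/13 = 2704156/13 = 208012.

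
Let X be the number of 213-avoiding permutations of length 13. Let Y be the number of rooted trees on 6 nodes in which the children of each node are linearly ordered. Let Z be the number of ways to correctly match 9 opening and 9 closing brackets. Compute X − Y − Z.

For any fixed pattern of length 3, the pattern-avoiding permutations of [13] number C_13. So X = C_13 = 742900.
A rooted plane tree on 6 nodes has 5 edges, and such trees are counted by C_5. So Y = C_5 = 42.
A balanced arrangement of 9 bracket pairs is a Dyck word of semilength 9, so the count is C_9. So Z = C_9 = 4862.
X − Y − Z = 742900 − 42 − 4862 = 737996.

737996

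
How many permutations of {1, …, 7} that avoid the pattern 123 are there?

Permutations of [n] avoiding any single length-3 pattern are counted by C_n; here n = 7.
C_7 = C_6 · 2(2·6+1)/(6+2) = 132 · 26/8 = 429.

429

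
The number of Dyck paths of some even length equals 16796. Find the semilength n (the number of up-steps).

Dyck paths of semilength n are counted by C_n; 16796 = C_10.

10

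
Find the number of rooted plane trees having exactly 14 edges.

2674440

Rooted ordered trees with n edges are counted by C_n; here n = 14.
C_14 = C_13 · 2(2·13+1)/(13+2) = 742900 · 54/15 = 2674440.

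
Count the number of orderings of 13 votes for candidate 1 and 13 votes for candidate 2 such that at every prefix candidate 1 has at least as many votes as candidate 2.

Ballot sequences with n votes each where one side never trails are Dyck words, counted by C_n; here n = 13.
C_13 = C(26,13)/14 = 10400600/14 = 742900.

742900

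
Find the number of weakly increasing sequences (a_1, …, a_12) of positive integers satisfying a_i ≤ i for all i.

208012

Such sub-staircase sequences of length n are counted by C_n; here n = 12.
C_12 = C_11 · 2(2·11+1)/(11+2) = 58786 · 46/13 = 208012.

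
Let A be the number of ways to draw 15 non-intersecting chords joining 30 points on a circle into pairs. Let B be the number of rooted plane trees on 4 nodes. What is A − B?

9694840

Pairing 30 circle points by 15 non-crossing chords gives C_15 matchings. So A = C_15 = 9694845.
Rooted ordered (plane) trees on m nodes have m−1 edges and are counted by C_{m−1}; m = 4 gives C_3. So B = C_3 = 5.
A − B = 9694845 − 5 = 9694840.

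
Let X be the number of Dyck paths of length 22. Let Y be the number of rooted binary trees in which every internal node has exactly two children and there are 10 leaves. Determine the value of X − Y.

Dyck paths of semilength n (length 2n) are counted by C_n; here n = 11. So X = C_11 = 58786.
A full binary tree with L leaves has L−1 internal nodes and is counted by C_{L−1}; L = 10 gives C_9. So Y = C_9 = 4862.
X − Y = 58786 − 4862 = 53924.

53924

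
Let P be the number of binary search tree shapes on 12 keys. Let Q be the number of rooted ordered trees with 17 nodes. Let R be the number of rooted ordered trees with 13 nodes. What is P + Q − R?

Binary trees (left/right distinguished) on n nodes are counted by C_n; here n = 12. So P = C_12 = 208012.
A rooted plane tree on 17 nodes has 16 edges, and such trees are counted by C_16. So Q = C_16 = 35357670.
A rooted plane tree on 13 nodes has 12 edges, and such trees are counted by C_12. So R = C_12 = 208012.
P + Q − R = 208012 + 35357670 − 208012 = 35357670.

35357670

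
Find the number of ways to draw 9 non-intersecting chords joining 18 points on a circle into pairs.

Pairing 18 circle points by 9 non-crossing chords gives C_9 matchings.
C_9 = C(18,9)/10 = 48620/10 = 4862.

4862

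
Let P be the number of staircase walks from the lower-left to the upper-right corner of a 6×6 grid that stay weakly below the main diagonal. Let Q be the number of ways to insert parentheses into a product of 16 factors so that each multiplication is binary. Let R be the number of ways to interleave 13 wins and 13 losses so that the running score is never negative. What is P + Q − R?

8952077

Monotone paths in an n×n grid that stay weakly below the diagonal are counted by C_n; here n = 6. So P = C_6 = 132.
Bracketing 16 factors into binary products is counted by C_{16−1} = C_15. So Q = C_15 = 9694845.
Reading a vote for the leader as '(' and for the other as ')' turns such a sequence into a balanced string of 13 pairs, so the count is C_13. So R = C_13 = 742900.
P + Q − R = 132 + 9694845 − 742900 = 8952077.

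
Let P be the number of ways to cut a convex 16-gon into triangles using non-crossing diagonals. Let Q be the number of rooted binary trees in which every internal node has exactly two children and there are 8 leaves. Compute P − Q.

2674011

Triangulations of a convex m-gon are counted by C_{m−2}; with m = 16 this is C_14. So P = C_14 = 2674440.
Full binary trees with 8 leaves have 8−1 = 7 internal nodes, so there are C_7 of them. So Q = C_7 = 429.
P − Q = 2674440 − 429 = 2674011.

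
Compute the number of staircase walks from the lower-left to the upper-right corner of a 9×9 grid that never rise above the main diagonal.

Sub-diagonal monotone paths from (0,0) to (9,9) biject with Dyck paths of semilength 9, giving C_9.
C_9 = C_8 · 2(2·8+1)/(8+2) = 1430 · 34/10 = 4862.

4862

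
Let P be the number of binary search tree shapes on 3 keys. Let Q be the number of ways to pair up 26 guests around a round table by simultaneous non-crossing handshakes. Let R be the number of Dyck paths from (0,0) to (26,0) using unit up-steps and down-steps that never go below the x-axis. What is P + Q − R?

5

Rooted binary trees with 3 nodes (each child slot possibly empty) number C_3. So P = C_3 = 5.
Non-crossing handshake pairings of 2n people are counted by C_n; 26 people gives n = 13. So Q = C_13 = 742900.
Paths of 13 up- and 13 down-steps that never dip below the axis are Dyck paths; their count is C_13. So R = C_13 = 742900.
P + Q − R = 5 + 742900 − 742900 = 5.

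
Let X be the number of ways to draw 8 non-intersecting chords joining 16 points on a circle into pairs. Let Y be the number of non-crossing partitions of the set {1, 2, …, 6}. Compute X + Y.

1562

Pairing 16 circle points by 8 non-crossing chords gives C_8 matchings. So X = C_8 = 1430.
Non-crossing partitions of an n-element set are counted by C_n; here n = 6. So Y = C_6 = 132.
X + Y = 1430 + 132 = 1562.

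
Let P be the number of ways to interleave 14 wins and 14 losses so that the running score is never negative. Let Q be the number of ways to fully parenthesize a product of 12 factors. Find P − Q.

2615654

Reading a vote for the leader as '(' and for the other as ')' turns such a sequence into a balanced string of 14 pairs, so the count is C_14. So P = C_14 = 2674440.
Bracketing 12 factors into binary products is counted by C_{12−1} = C_11. So Q = C_11 = 58786.
P − Q = 2674440 − 58786 = 2615654.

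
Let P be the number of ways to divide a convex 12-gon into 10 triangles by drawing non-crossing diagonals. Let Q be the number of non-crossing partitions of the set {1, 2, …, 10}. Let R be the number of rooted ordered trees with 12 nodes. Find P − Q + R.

58786

The number of triangulations of a 12-gon is the Catalan number C_10 (index = sides − 2). So P = C_10 = 16796.
The non-crossing partitions of [10] form a lattice of size C_10. So Q = C_10 = 16796.
Rooted ordered (plane) trees on m nodes have m−1 edges and are counted by C_{m−1}; m = 12 gives C_11. So R = C_11 = 58786.
P − Q + R = 16796 − 16796 + 58786 = 58786.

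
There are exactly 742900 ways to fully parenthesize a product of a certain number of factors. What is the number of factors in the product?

14

Parenthesizations of m factors are counted by C_{m−1}. The Catalan number equal to 742900 is C_13.
So the index is 13, and the number of factors is 13 + 1 = 14.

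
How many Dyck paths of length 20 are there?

16796

A Dyck path with 10 up-steps and 10 down-steps has semilength 10, so there are C_10 of them.
C_10 = C(20,10)/11 = 184756/11 = 16796.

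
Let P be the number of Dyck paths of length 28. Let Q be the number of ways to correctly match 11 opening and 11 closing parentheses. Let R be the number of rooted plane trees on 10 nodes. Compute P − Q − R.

2610792

A Dyck path with 14 up-steps and 14 down-steps has semilength 14, so there are C_14 of them. So P = C_14 = 2674440.
Balanced strings of n pairs of brackets are counted by C_n; here n = 11. So Q = C_11 = 58786.
A rooted plane tree on 10 nodes has 9 edges, and such trees are counted by C_9. So R = C_9 = 4862.
P − Q − R = 2674440 − 58786 − 4862 = 2610792.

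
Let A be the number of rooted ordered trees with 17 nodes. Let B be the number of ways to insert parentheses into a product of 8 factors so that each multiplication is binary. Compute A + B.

A rooted plane tree on 17 nodes has 16 edges, and such trees are counted by C_16. So A = C_16 = 35357670.
Ways to associate a product of 8 factors correspond to binary trees on 8 leaves, so the count is C_7. So B = C_7 = 429.
A + B = 35357670 + 429 = 35358099.

35358099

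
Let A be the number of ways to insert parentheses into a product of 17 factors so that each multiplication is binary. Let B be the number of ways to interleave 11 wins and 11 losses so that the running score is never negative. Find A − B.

Ways to associate a product of 17 factors correspond to binary trees on 17 leaves, so the count is C_16. So A = C_16 = 35357670.
Ballot sequences with n votes each where one side never trails are Dyck words, counted by C_n; here n = 11. So B = C_11 = 58786.
A − B = 35357670 − 58786 = 35298884.

35298884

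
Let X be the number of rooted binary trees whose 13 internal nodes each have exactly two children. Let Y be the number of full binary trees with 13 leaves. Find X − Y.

534888

Full binary trees with n internal nodes are counted by C_n; here n = 13. So X = C_13 = 742900.
Full binary trees with 13 leaves have 13−1 = 12 internal nodes, so there are C_12 of them. So Y = C_12 = 208012.
X − Y = 742900 − 208012 = 534888.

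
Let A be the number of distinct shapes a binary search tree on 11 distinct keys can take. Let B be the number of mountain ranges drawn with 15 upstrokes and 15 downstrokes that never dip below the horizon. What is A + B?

9753631

There are C_n binary search tree shapes on n keys; with n = 11 that is C_11. So A = C_11 = 58786.
Dyck paths of semilength n (length 2n) are counted by C_n; here n = 15. So B = C_15 = 9694845.
A + B = 58786 + 9694845 = 9753631.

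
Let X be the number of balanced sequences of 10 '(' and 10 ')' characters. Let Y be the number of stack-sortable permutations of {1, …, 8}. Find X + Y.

A balanced arrangement of 10 bracket pairs is a Dyck word of semilength 10, so the count is C_10. So X = C_10 = 16796.
By Knuth's characterisation, the stack-sortable permutations of length 8 are the 231-avoiders, numbering C_8. So Y = C_8 = 1430.
X + Y = 16796 + 1430 = 18226.

18226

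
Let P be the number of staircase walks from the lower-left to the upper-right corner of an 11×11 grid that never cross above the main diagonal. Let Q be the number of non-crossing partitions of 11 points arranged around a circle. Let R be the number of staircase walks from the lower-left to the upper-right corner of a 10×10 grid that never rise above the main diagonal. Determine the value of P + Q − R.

100776

Monotone paths in an n×n grid that stay weakly below the diagonal are counted by C_n; here n = 11. So P = C_11 = 58786.
Non-crossing partitions of an n-element set are counted by C_n; here n = 11. So Q = C_11 = 58786.
Monotone paths in an n×n grid that stay weakly below the diagonal are counted by C_n; here n = 10. So R = C_10 = 16796.
P + Q − R = 58786 + 58786 − 16796 = 100776.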